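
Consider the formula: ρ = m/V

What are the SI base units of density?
Units of each symbol in ρ = m/V:
  m (mass): kg
  V (volume): m³  → in the denominator, contributes 1/m³

Multiplying the contributions: [kg] · [1/m³]
Adding exponents of each base unit: kg: 1, m: -3
SI base units of density: kg/m³

Answer: kg/m³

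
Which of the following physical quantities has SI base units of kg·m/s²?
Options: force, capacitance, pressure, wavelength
Checking the SI base units of each option:
  force (F = ma): kg·m/s²  ✓ matches
  capacitance (C = Q/V): s⁴·A²/(kg·m²)  ✗
  pressure (P = F/A): kg/(m·s²)  ✗
  wavelength (λ = v/f): m  ✗

Only force has units kg·m/s².

Answer: force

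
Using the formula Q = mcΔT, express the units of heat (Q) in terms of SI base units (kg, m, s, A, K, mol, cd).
Units of each symbol in Q = mcΔT:
  m (mass): kg
  c (specific heat capacity, in J/(kg·K)): m²/(s²·K)
  ΔT (temperature change): K

Multiplying the contributions: [kg] · [m²/(s²·K)] · [K]
Adding exponents of each base unit: kg: 1, m: 2, s: -2
SI base units of heat: kg·m²/s²

Answer: kg·m²/s²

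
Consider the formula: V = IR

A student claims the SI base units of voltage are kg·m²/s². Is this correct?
Units of each symbol in V = IR:
  I (current): A
  R (resistance, in ohms): kg·m²/(s³·A²)

Multiplying the contributions: [A] · [kg·m²/(s³·A²)]
Adding exponents of each base unit: kg: 1, m: 2, s: -3, A: -1
SI base units of voltage: kg·m²/(s³·A)

The claimed units kg·m²/s² (exponents kg: 1, m: 2, s: -2) do not match the derived units kg·m²/(s³·A) (exponents kg: 1, m: 2, s: -3, A: -1), so the claim is incorrect.

Answer: No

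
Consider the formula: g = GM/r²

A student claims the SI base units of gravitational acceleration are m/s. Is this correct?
Units of each symbol in g = GM/r²:
  G (gravitational constant): m³/(kg·s²)
  M (mass): kg
  r (distance): m  → to the power 2 in the denominator, contributes 1/m²

Multiplying the contributions: [m³/(kg·s²)] · [kg] · [1/m²]
Adding exponents of each base unit: m: 1, s: -2
SI base units of gravitational acceleration: m/s²

The claimed units m/s (exponents m: 1, s: -1) do not match the derived units m/s² (exponents m: 1, s: -2), so the claim is incorrect.

Answer: No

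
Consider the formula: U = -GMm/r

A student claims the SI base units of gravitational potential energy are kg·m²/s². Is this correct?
Units of each symbol in U = -GMm/r:
  G (gravitational constant): m³/(kg·s²)
  M (mass): kg
  m (mass): kg
  r (distance): m  → in the denominator, contributes 1/m
  The minus sign does not affect the units.

Multiplying the contributions: [m³/(kg·s²)] · [kg] · [kg] · [1/m]
Adding exponents of each base unit: kg: 1, m: 2, s: -2
SI base units of gravitational potential energy: kg·m²/s²

The claimed units kg·m²/s² match the derived units, so the claim is correct.

Answer: Yes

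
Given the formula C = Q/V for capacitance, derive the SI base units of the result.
Units of each symbol in C = Q/V:
  Q (charge, in coulombs): s·A
  V (voltage, in volts): kg·m²/(s³·A)  → in the denominator, contributes s³·A/(kg·m²)

Multiplying the contributions: [s·A] · [s³·A/(kg·m²)]
Adding exponents of each base unit: kg: -1, m: -2, s: 4, A: 2
SI base units of capacitance: s⁴·A²/(kg·m²)

Answer: s⁴·A²/(kg·m²)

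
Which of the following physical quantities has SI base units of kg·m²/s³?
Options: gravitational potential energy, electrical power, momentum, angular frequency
Checking the SI base units of each option:
  gravitational potential energy (U = -GMm/r): kg·m²/s²  ✗
  electrical power (P = IV): kg·m²/s³  ✓ matches
  momentum (p = mv): kg·m/s  ✗
  angular frequency (ω = 2πf): 1/s  ✗

Only electrical power has units kg·m²/s³.

Answer: electrical power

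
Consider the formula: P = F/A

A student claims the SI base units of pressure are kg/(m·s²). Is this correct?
Units of each symbol in P = F/A:
  F (force): kg·m/s²
  A (area): m²  → in the denominator, contributes 1/m²

Multiplying the contributions: [kg·m/s²] · [1/m²]
Adding exponents of each base unit: kg: 1, m: -1, s: -2
SI base units of pressure: kg/(m·s²)

The claimed units kg/(m·s²) match the derived units, so the claim is correct.

Answer: Yes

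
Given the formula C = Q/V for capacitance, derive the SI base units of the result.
Units of each symbol in C = Q/V:
  Q (charge, in coulombs): s·A
  V (voltage, in volts): kg·m²/(s³·A)  → in the denominator, contributes s³·A/(kg·m²)

Multiplying the contributions: [s·A] · [s³·A/(kg·m²)]
Adding exponents of each base unit: kg: -1, m: -2, s: 4, A: 2
SI base units of capacitance: s⁴·A²/(kg·m²)

Answer: s⁴·A²/(kg·m²)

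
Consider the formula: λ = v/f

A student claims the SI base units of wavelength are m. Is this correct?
Units of each symbol in λ = v/f:
  v (wave speed): m/s
  f (frequency): 1/s  → in the denominator, contributes s

Multiplying the contributions: [m/s] · [s]
Adding exponents of each base unit: m: 1
SI base units of wavelength: m

The claimed units m match the derived units, so the claim is correct.

Answer: Yes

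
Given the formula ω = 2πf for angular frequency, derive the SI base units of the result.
Units of each symbol in ω = 2πf:
  f (frequency): 1/s
  The factor 2π is dimensionless.

Multiplying the contributions: [1/s]
Adding exponents of each base unit: s: -1
SI base units of angular frequency: 1/s

Answer: 1/s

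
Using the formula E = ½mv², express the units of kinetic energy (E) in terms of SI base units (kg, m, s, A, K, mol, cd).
Units of each symbol in E = ½mv²:
  m (mass): kg
  v (speed): m/s  → to the power 2, contributes m²/s²
  The factor ½ is dimensionless.

Multiplying the contributions: [kg] · [m²/s²]
Adding exponents of each base unit: kg: 1, m: 2, s: -2
SI base units of kinetic energy: kg·m²/s²

Answer: kg·m²/s²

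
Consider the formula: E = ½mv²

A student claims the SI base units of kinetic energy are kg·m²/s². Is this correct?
Units of each symbol in E = ½mv²:
  m (mass): kg
  v (speed): m/s  → to the power 2, contributes m²/s²
  The factor ½ is dimensionless.

Multiplying the contributions: [kg] · [m²/s²]
Adding exponents of each base unit: kg: 1, m: 2, s: -2
SI base units of kinetic energy: kg·m²/s²

The claimed units kg·m²/s² match the derived units, so the claim is correct.

Answer: Yes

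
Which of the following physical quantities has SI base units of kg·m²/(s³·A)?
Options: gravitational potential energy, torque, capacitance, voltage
Checking the SI base units of each option:
  gravitational potential energy (U = -GMm/r): kg·m²/s²  ✗
  torque (τ = Fr): kg·m²/s²  ✗
  capacitance (C = Q/V): s⁴·A²/(kg·m²)  ✗
  voltage (V = IR): kg·m²/(s³·A)  ✓ matches

Only voltage has units kg·m²/(s³·A).

Answer: voltage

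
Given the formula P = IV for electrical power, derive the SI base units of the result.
Units of each symbol in P = IV:
  I (current): A
  V (voltage, in volts): kg·m²/(s³·A)

Multiplying the contributions: [A] · [kg·m²/(s³·A)]
Adding exponents of each base unit: kg: 1, m: 2, s: -3
SI base units of electrical power: kg·m²/s³

Answer: kg·m²/s³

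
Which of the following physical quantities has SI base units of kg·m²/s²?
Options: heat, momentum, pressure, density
Checking the SI base units of each option:
  heat (Q = mcΔT): kg·m²/s²  ✓ matches
  momentum (p = mv): kg·m/s  ✗
  pressure (P = F/A): kg/(m·s²)  ✗
  density (ρ = m/V): kg/m³  ✗

Only heat has units kg·m²/s².

Answer: heat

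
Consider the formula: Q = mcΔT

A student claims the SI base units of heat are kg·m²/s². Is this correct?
Units of each symbol in Q = mcΔT:
  m (mass): kg
  c (specific heat capacity, in J/(kg·K)): m²/(s²·K)
  ΔT (temperature change): K

Multiplying the contributions: [kg] · [m²/(s²·K)] · [K]
Adding exponents of each base unit: kg: 1, m: 2, s: -2
SI base units of heat: kg·m²/s²

The claimed units kg·m²/s² match the derived units, so the claim is correct.

Answer: Yes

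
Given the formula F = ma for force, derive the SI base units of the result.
Units of each symbol in F = ma:
  m (mass): kg
  a (acceleration): m/s²

Multiplying the contributions: [kg] · [m/s²]
Adding exponents of each base unit: kg: 1, m: 1, s: -2
SI base units of force: kg·m/s²

Answer: kg·m/s²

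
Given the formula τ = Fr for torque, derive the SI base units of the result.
Units of each symbol in τ = Fr:
  F (force): kg·m/s²
  r (lever arm): m

Multiplying the contributions: [kg·m/s²] · [m]
Adding exponents of each base unit: kg: 1, m: 2, s: -2
SI base units of torque: kg·m²/s²

Answer: kg·m²/s²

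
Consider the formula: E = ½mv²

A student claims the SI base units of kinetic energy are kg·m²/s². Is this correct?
Units of each symbol in E = ½mv²:
  m (mass): kg
  v (speed): m/s  → to the power 2, contributes m²/s²
  The factor ½ is dimensionless.

Multiplying the contributions: [kg] · [m²/s²]
Adding exponents of each base unit: kg: 1, m: 2, s: -2
SI base units of kinetic energy: kg·m²/s²

The claimed units kg·m²/s² match the derived units, so the claim is correct.

Answer: Yes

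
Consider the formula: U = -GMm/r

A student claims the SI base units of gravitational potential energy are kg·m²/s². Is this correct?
Units of each symbol in U = -GMm/r:
  G (gravitational constant): m³/(kg·s²)
  M (mass): kg
  m (mass): kg
  r (distance): m  → in the denominator, contributes 1/m
  The minus sign does not affect the units.

Multiplying the contributions: [m³/(kg·s²)] · [kg] · [kg] · [1/m]
Adding exponents of each base unit: kg: 1, m: 2, s: -2
SI base units of gravitational potential energy: kg·m²/s²

The claimed units kg·m²/s² match the derived units, so the claim is correct.

Answer: Yes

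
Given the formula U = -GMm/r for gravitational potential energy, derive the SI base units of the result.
Units of each symbol in U = -GMm/r:
  G (gravitational constant): m³/(kg·s²)
  M (mass): kg
  m (mass): kg
  r (distance): m  → in the denominator, contributes 1/m
  The minus sign does not affect the units.

Multiplying the contributions: [m³/(kg·s²)] · [kg] · [kg] · [1/m]
Adding exponents of each base unit: kg: 1, m: 2, s: -2
SI base units of gravitational potential energy: kg·m²/s²

Answer: kg·m²/s²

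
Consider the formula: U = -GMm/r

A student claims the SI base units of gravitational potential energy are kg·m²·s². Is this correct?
Units of each symbol in U = -GMm/r:
  G (gravitational constant): m³/(kg·s²)
  M (mass): kg
  m (mass): kg
  r (distance): m  → in the denominator, contributes 1/m
  The minus sign does not affect the units.

Multiplying the contributions: [m³/(kg·s²)] · [kg] · [kg] · [1/m]
Adding exponents of each base unit: kg: 1, m: 2, s: -2
SI base units of gravitational potential energy: kg·m²/s²

The claimed units kg·m²·s² (exponents kg: 1, m: 2, s: 2) do not match the derived units kg·m²/s² (exponents kg: 1, m: 2, s: -2), so the claim is incorrect.

Answer: No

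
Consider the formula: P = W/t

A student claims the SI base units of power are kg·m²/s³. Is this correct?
Units of each symbol in P = W/t:
  W (work): kg·m²/s²
  t (time): s  → in the denominator, contributes 1/s

Multiplying the contributions: [kg·m²/s²] · [1/s]
Adding exponents of each base unit: kg: 1, m: 2, s: -3
SI base units of power: kg·m²/s³

The claimed units kg·m²/s³ match the derived units, so the claim is correct.

Answer: Yes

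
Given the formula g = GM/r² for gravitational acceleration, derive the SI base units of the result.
Units of each symbol in g = GM/r²:
  G (gravitational constant): m³/(kg·s²)
  M (mass): kg
  r (distance): m  → to the power 2 in the denominator, contributes 1/m²

Multiplying the contributions: [m³/(kg·s²)] · [kg] · [1/m²]
Adding exponents of each base unit: m: 1, s: -2
SI base units of gravitational acceleration: m/s²

Answer: m/s²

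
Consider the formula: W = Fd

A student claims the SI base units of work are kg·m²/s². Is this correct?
Units of each symbol in W = Fd:
  F (force): kg·m/s²
  d (displacement): m

Multiplying the contributions: [kg·m/s²] · [m]
Adding exponents of each base unit: kg: 1, m: 2, s: -2
SI base units of work: kg·m²/s²

The claimed units kg·m²/s² match the derived units, so the claim is correct.

Answer: Yes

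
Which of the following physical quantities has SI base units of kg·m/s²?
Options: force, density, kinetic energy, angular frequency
Checking the SI base units of each option:
  force (F = ma): kg·m/s²  ✓ matches
  density (ρ = m/V): kg/m³  ✗
  kinetic energy (E = ½mv²): kg·m²/s²  ✗
  angular frequency (ω = 2πf): 1/s  ✗

Only force has units kg·m/s².

Answer: force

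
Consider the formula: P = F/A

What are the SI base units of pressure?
Units of each symbol in P = F/A:
  F (force): kg·m/s²
  A (area): m²  → in the denominator, contributes 1/m²

Multiplying the contributions: [kg·m/s²] · [1/m²]
Adding exponents of each base unit: kg: 1, m: -1, s: -2
SI base units of pressure: kg/(m·s²)

Answer: kg/(m·s²)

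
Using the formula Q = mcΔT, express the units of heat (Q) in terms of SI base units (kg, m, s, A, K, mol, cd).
Units of each symbol in Q = mcΔT:
  m (mass): kg
  c (specific heat capacity, in J/(kg·K)): m²/(s²·K)
  ΔT (temperature change): K

Multiplying the contributions: [kg] · [m²/(s²·K)] · [K]
Adding exponents of each base unit: kg: 1, m: 2, s: -2
SI base units of heat: kg·m²/s²

Answer: kg·m²/s²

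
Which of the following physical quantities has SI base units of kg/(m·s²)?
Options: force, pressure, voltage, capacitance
Checking the SI base units of each option:
  force (F = ma): kg·m/s²  ✗
  pressure (P = F/A): kg/(m·s²)  ✓ matches
  voltage (V = IR): kg·m²/(s³·A)  ✗
  capacitance (C = Q/V): s⁴·A²/(kg·m²)  ✗

Only pressure has units kg/(m·s²).

Answer: pressure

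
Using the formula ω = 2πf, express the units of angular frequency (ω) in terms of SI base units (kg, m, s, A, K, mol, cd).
Units of each symbol in ω = 2πf:
  f (frequency): 1/s
  The factor 2π is dimensionless.

Multiplying the contributions: [1/s]
Adding exponents of each base unit: s: -1
SI base units of angular frequency: 1/s

Answer: 1/s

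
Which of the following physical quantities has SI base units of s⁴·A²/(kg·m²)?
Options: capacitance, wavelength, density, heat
Checking the SI base units of each option:
  capacitance (C = Q/V): s⁴·A²/(kg·m²)  ✓ matches
  wavelength (λ = v/f): m  ✗
  density (ρ = m/V): kg/m³  ✗
  heat (Q = mcΔT): kg·m²/s²  ✗

Only capacitance has units s⁴·A²/(kg·m²).

Answer: capacitance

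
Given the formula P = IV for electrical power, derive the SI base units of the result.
Units of each symbol in P = IV:
  I (current): A
  V (voltage, in volts): kg·m²/(s³·A)

Multiplying the contributions: [A] · [kg·m²/(s³·A)]
Adding exponents of each base unit: kg: 1, m: 2, s: -3
SI base units of electrical power: kg·m²/s³

Answer: kg·m²/s³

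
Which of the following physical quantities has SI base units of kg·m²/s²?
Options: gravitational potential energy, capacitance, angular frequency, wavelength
Checking the SI base units of each option:
  gravitational potential energy (U = -GMm/r): kg·m²/s²  ✓ matches
  capacitance (C = Q/V): s⁴·A²/(kg·m²)  ✗
  angular frequency (ω = 2πf): 1/s  ✗
  wavelength (λ = v/f): m  ✗

Only gravitational potential energy has units kg·m²/s².

Answer: gravitational potential energy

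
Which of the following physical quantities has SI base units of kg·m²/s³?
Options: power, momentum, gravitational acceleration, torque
Checking the SI base units of each option:
  power (P = W/t): kg·m²/s³  ✓ matches
  momentum (p = mv): kg·m/s  ✗
  gravitational acceleration (g = GM/r²): m/s²  ✗
  torque (τ = Fr): kg·m²/s²  ✗

Only power has units kg·m²/s³.

Answer: power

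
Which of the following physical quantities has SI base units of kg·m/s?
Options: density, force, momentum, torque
Checking the SI base units of each option:
  density (ρ = m/V): kg/m³  ✗
  force (F = ma): kg·m/s²  ✗
  momentum (p = mv): kg·m/s  ✓ matches
  torque (τ = Fr): kg·m²/s²  ✗

Only momentum has units kg·m/s.

Answer: momentum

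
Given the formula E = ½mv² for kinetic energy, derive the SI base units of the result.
Units of each symbol in E = ½mv²:
  m (mass): kg
  v (speed): m/s  → to the power 2, contributes m²/s²
  The factor ½ is dimensionless.

Multiplying the contributions: [kg] · [m²/s²]
Adding exponents of each base unit: kg: 1, m: 2, s: -2
SI base units of kinetic energy: kg·m²/s²

Answer: kg·m²/s²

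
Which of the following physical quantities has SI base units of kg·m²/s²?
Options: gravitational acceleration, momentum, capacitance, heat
Checking the SI base units of each option:
  gravitational acceleration (g = GM/r²): m/s²  ✗
  momentum (p = mv): kg·m/s  ✗
  capacitance (C = Q/V): s⁴·A²/(kg·m²)  ✗
  heat (Q = mcΔT): kg·m²/s²  ✓ matches

Only heat has units kg·m²/s².

Answer: heat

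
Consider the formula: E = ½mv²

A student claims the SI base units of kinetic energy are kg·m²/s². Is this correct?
Units of each symbol in E = ½mv²:
  m (mass): kg
  v (speed): m/s  → to the power 2, contributes m²/s²
  The factor ½ is dimensionless.

Multiplying the contributions: [kg] · [m²/s²]
Adding exponents of each base unit: kg: 1, m: 2, s: -2
SI base units of kinetic energy: kg·m²/s²

The claimed units kg·m²/s² match the derived units, so the claim is correct.

Answer: Yes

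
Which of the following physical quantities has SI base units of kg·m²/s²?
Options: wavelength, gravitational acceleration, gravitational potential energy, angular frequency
Checking the SI base units of each option:
  wavelength (λ = v/f): m  ✗
  gravitational acceleration (g = GM/r²): m/s²  ✗
  gravitational potential energy (U = -GMm/r): kg·m²/s²  ✓ matches
  angular frequency (ω = 2πf): 1/s  ✗

Only gravitational potential energy has units kg·m²/s².

Answer: gravitational potential energy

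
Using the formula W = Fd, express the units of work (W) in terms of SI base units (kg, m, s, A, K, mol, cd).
Units of each symbol in W = Fd:
  F (force): kg·m/s²
  d (displacement): m

Multiplying the contributions: [kg·m/s²] · [m]
Adding exponents of each base unit: kg: 1, m: 2, s: -2
SI base units of work: kg·m²/s²

Answer: kg·m²/s²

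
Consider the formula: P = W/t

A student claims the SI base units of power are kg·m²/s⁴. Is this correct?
Units of each symbol in P = W/t:
  W (work): kg·m²/s²
  t (time): s  → in the denominator, contributes 1/s

Multiplying the contributions: [kg·m²/s²] · [1/s]
Adding exponents of each base unit: kg: 1, m: 2, s: -3
SI base units of power: kg·m²/s³

The claimed units kg·m²/s⁴ (exponents kg: 1, m: 2, s: -4) do not match the derived units kg·m²/s³ (exponents kg: 1, m: 2, s: -3), so the claim is incorrect.

Answer: No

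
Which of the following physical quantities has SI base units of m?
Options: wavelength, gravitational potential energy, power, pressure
Checking the SI base units of each option:
  wavelength (λ = v/f): m  ✓ matches
  gravitational potential energy (U = -GMm/r): kg·m²/s²  ✗
  power (P = W/t): kg·m²/s³  ✗
  pressure (P = F/A): kg/(m·s²)  ✗

Only wavelength has units m.

Answer: wavelength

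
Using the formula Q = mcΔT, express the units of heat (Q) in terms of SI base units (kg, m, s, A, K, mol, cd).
Units of each symbol in Q = mcΔT:
  m (mass): kg
  c (specific heat capacity, in J/(kg·K)): m²/(s²·K)
  ΔT (temperature change): K

Multiplying the contributions: [kg] · [m²/(s²·K)] · [K]
Adding exponents of each base unit: kg: 1, m: 2, s: -2
SI base units of heat: kg·m²/s²

Answer: kg·m²/s²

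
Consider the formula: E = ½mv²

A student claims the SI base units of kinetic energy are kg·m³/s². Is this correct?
Units of each symbol in E = ½mv²:
  m (mass): kg
  v (speed): m/s  → to the power 2, contributes m²/s²
  The factor ½ is dimensionless.

Multiplying the contributions: [kg] · [m²/s²]
Adding exponents of each base unit: kg: 1, m: 2, s: -2
SI base units of kinetic energy: kg·m²/s²

The claimed units kg·m³/s² (exponents kg: 1, m: 3, s: -2) do not match the derived units kg·m²/s² (exponents kg: 1, m: 2, s: -2), so the claim is incorrect.

Answer: No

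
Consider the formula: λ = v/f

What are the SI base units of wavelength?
Units of each symbol in λ = v/f:
  v (wave speed): m/s
  f (frequency): 1/s  → in the denominator, contributes s

Multiplying the contributions: [m/s] · [s]
Adding exponents of each base unit: m: 1
SI base units of wavelength: m

Answer: m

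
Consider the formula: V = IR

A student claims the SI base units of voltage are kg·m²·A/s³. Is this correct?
Units of each symbol in V = IR:
  I (current): A
  R (resistance, in ohms): kg·m²/(s³·A²)

Multiplying the contributions: [A] · [kg·m²/(s³·A²)]
Adding exponents of each base unit: kg: 1, m: 2, s: -3, A: -1
SI base units of voltage: kg·m²/(s³·A)

The claimed units kg·m²·A/s³ (exponents kg: 1, m: 2, s: -3, A: 1) do not match the derived units kg·m²/(s³·A) (exponents kg: 1, m: 2, s: -3, A: -1), so the claim is incorrect.

Answer: No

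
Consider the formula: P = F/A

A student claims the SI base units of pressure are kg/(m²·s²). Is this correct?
Units of each symbol in P = F/A:
  F (force): kg·m/s²
  A (area): m²  → in the denominator, contributes 1/m²

Multiplying the contributions: [kg·m/s²] · [1/m²]
Adding exponents of each base unit: kg: 1, m: -1, s: -2
SI base units of pressure: kg/(m·s²)

The claimed units kg/(m²·s²) (exponents kg: 1, m: -2, s: -2) do not match the derived units kg/(m·s²) (exponents kg: 1, m: -1, s: -2), so the claim is incorrect.

Answer: No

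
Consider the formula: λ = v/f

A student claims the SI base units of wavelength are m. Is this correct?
Units of each symbol in λ = v/f:
  v (wave speed): m/s
  f (frequency): 1/s  → in the denominator, contributes s

Multiplying the contributions: [m/s] · [s]
Adding exponents of each base unit: m: 1
SI base units of wavelength: m

The claimed units m match the derived units, so the claim is correct.

Answer: Yes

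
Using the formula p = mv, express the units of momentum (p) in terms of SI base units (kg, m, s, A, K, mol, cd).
Units of each symbol in p = mv:
  m (mass): kg
  v (velocity): m/s

Multiplying the contributions: [kg] · [m/s]
Adding exponents of each base unit: kg: 1, m: 1, s: -1
SI base units of momentum: kg·m/s

Answer: kg·m/s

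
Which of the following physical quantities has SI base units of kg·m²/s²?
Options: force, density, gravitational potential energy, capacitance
Checking the SI base units of each option:
  force (F = ma): kg·m/s²  ✗
  density (ρ = m/V): kg/m³  ✗
  gravitational potential energy (U = -GMm/r): kg·m²/s²  ✓ matches
  capacitance (C = Q/V): s⁴·A²/(kg·m²)  ✗

Only gravitational potential energy has units kg·m²/s².

Answer: gravitational potential energy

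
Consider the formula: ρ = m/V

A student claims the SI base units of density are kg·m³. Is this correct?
Units of each symbol in ρ = m/V:
  m (mass): kg
  V (volume): m³  → in the denominator, contributes 1/m³

Multiplying the contributions: [kg] · [1/m³]
Adding exponents of each base unit: kg: 1, m: -3
SI base units of density: kg/m³

The claimed units kg·m³ (exponents kg: 1, m: 3) do not match the derived units kg/m³ (exponents kg: 1, m: -3), so the claim is incorrect.

Answer: No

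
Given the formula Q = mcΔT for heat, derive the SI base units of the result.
Units of each symbol in Q = mcΔT:
  m (mass): kg
  c (specific heat capacity, in J/(kg·K)): m²/(s²·K)
  ΔT (temperature change): K

Multiplying the contributions: [kg] · [m²/(s²·K)] · [K]
Adding exponents of each base unit: kg: 1, m: 2, s: -2
SI base units of heat: kg·m²/s²

Answer: kg·m²/s²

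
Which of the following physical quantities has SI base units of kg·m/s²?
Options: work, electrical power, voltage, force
Checking the SI base units of each option:
  work (W = Fd): kg·m²/s²  ✗
  electrical power (P = IV): kg·m²/s³  ✗
  voltage (V = IR): kg·m²/(s³·A)  ✗
  force (F = ma): kg·m/s²  ✓ matches

Only force has units kg·m/s².

Answer: force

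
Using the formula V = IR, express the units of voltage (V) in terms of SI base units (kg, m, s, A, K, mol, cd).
Units of each symbol in V = IR:
  I (current): A
  R (resistance, in ohms): kg·m²/(s³·A²)

Multiplying the contributions: [A] · [kg·m²/(s³·A²)]
Adding exponents of each base unit: kg: 1, m: 2, s: -3, A: -1
SI base units of voltage: kg·m²/(s³·A)

Answer: kg·m²/(s³·A)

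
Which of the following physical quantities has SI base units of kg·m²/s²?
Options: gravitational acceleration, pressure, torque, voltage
Checking the SI base units of each option:
  gravitational acceleration (g = GM/r²): m/s²  ✗
  pressure (P = F/A): kg/(m·s²)  ✗
  torque (τ = Fr): kg·m²/s²  ✓ matches
  voltage (V = IR): kg·m²/(s³·A)  ✗

Only torque has units kg·m²/s².

Answer: torque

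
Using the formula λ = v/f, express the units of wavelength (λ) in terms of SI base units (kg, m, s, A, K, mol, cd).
Units of each symbol in λ = v/f:
  v (wave speed): m/s
  f (frequency): 1/s  → in the denominator, contributes s

Multiplying the contributions: [m/s] · [s]
Adding exponents of each base unit: m: 1
SI base units of wavelength: m

Answer: m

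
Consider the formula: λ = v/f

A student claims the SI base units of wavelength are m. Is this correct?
Units of each symbol in λ = v/f:
  v (wave speed): m/s
  f (frequency): 1/s  → in the denominator, contributes s

Multiplying the contributions: [m/s] · [s]
Adding exponents of each base unit: m: 1
SI base units of wavelength: m

The claimed units m match the derived units, so the claim is correct.

Answer: Yes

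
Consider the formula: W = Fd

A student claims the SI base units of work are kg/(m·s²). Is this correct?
Units of each symbol in W = Fd:
  F (force): kg·m/s²
  d (displacement): m

Multiplying the contributions: [kg·m/s²] · [m]
Adding exponents of each base unit: kg: 1, m: 2, s: -2
SI base units of work: kg·m²/s²

The claimed units kg/(m·s²) (exponents kg: 1, m: -1, s: -2) do not match the derived units kg·m²/s² (exponents kg: 1, m: 2, s: -2), so the claim is incorrect.

Answer: No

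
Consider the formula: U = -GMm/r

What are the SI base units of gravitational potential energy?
Units of each symbol in U = -GMm/r:
  G (gravitational constant): m³/(kg·s²)
  M (mass): kg
  m (mass): kg
  r (distance): m  → in the denominator, contributes 1/m
  The minus sign does not affect the units.

Multiplying the contributions: [m³/(kg·s²)] · [kg] · [kg] · [1/m]
Adding exponents of each base unit: kg: 1, m: 2, s: -2
SI base units of gravitational potential energy: kg·m²/s²

Answer: kg·m²/s²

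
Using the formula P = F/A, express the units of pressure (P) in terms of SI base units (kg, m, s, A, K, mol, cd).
Units of each symbol in P = F/A:
  F (force): kg·m/s²
  A (area): m²  → in the denominator, contributes 1/m²

Multiplying the contributions: [kg·m/s²] · [1/m²]
Adding exponents of each base unit: kg: 1, m: -1, s: -2
SI base units of pressure: kg/(m·s²)

Answer: kg/(m·s²)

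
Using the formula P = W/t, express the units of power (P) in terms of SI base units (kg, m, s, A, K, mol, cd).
Units of each symbol in P = W/t:
  W (work): kg·m²/s²
  t (time): s  → in the denominator, contributes 1/s

Multiplying the contributions: [kg·m²/s²] · [1/s]
Adding exponents of each base unit: kg: 1, m: 2, s: -3
SI base units of power: kg·m²/s³

Answer: kg·m²/s³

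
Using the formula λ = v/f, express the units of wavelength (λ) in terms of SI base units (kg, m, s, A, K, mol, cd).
Units of each symbol in λ = v/f:
  v (wave speed): m/s
  f (frequency): 1/s  → in the denominator, contributes s

Multiplying the contributions: [m/s] · [s]
Adding exponents of each base unit: m: 1
SI base units of wavelength: m

Answer: m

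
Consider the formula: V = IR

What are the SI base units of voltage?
Units of each symbol in V = IR:
  I (current): A
  R (resistance, in ohms): kg·m²/(s³·A²)

Multiplying the contributions: [A] · [kg·m²/(s³·A²)]
Adding exponents of each base unit: kg: 1, m: 2, s: -3, A: -1
SI base units of voltage: kg·m²/(s³·A)

Answer: kg·m²/(s³·A)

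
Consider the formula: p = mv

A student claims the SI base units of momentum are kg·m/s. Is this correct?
Units of each symbol in p = mv:
  m (mass): kg
  v (velocity): m/s

Multiplying the contributions: [kg] · [m/s]
Adding exponents of each base unit: kg: 1, m: 1, s: -1
SI base units of momentum: kg·m/s

The claimed units kg·m/s match the derived units, so the claim is correct.

Answer: Yes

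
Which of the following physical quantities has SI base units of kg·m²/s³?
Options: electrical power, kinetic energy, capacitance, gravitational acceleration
Checking the SI base units of each option:
  electrical power (P = IV): kg·m²/s³  ✓ matches
  kinetic energy (E = ½mv²): kg·m²/s²  ✗
  capacitance (C = Q/V): s⁴·A²/(kg·m²)  ✗
  gravitational acceleration (g = GM/r²): m/s²  ✗

Only electrical power has units kg·m²/s³.

Answer: electrical power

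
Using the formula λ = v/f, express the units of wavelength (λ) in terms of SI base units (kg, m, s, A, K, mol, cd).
Units of each symbol in λ = v/f:
  v (wave speed): m/s
  f (frequency): 1/s  → in the denominator, contributes s

Multiplying the contributions: [m/s] · [s]
Adding exponents of each base unit: m: 1
SI base units of wavelength: m

Answer: m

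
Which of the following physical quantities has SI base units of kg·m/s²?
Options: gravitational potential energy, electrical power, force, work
Checking the SI base units of each option:
  gravitational potential energy (U = -GMm/r): kg·m²/s²  ✗
  electrical power (P = IV): kg·m²/s³  ✗
  force (F = ma): kg·m/s²  ✓ matches
  work (W = Fd): kg·m²/s²  ✗

Only force has units kg·m/s².

Answer: force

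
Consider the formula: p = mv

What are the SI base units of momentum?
Units of each symbol in p = mv:
  m (mass): kg
  v (velocity): m/s

Multiplying the contributions: [kg] · [m/s]
Adding exponents of each base unit: kg: 1, m: 1, s: -1
SI base units of momentum: kg·m/s

Answer: kg·m/s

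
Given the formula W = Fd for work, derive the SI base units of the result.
Units of each symbol in W = Fd:
  F (force): kg·m/s²
  d (displacement): m

Multiplying the contributions: [kg·m/s²] · [m]
Adding exponents of each base unit: kg: 1, m: 2, s: -2
SI base units of work: kg·m²/s²

Answer: kg·m²/s²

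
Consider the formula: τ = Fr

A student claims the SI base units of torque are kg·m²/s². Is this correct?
Units of each symbol in τ = Fr:
  F (force): kg·m/s²
  r (lever arm): m

Multiplying the contributions: [kg·m/s²] · [m]
Adding exponents of each base unit: kg: 1, m: 2, s: -2
SI base units of torque: kg·m²/s²

The claimed units kg·m²/s² match the derived units, so the claim is correct.

Answer: Yes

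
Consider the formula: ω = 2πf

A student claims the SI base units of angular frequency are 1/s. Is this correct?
Units of each symbol in ω = 2πf:
  f (frequency): 1/s
  The factor 2π is dimensionless.

Multiplying the contributions: [1/s]
Adding exponents of each base unit: s: -1
SI base units of angular frequency: 1/s

The claimed units 1/s match the derived units, so the claim is correct.

Answer: Yes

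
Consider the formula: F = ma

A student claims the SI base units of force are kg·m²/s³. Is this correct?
Units of each symbol in F = ma:
  m (mass): kg
  a (acceleration): m/s²

Multiplying the contributions: [kg] · [m/s²]
Adding exponents of each base unit: kg: 1, m: 1, s: -2
SI base units of force: kg·m/s²

The claimed units kg·m²/s³ (exponents kg: 1, m: 2, s: -3) do not match the derived units kg·m/s² (exponents kg: 1, m: 1, s: -2), so the claim is incorrect.

Answer: No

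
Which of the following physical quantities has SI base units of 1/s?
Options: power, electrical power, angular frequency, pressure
Checking the SI base units of each option:
  power (P = W/t): kg·m²/s³  ✗
  electrical power (P = IV): kg·m²/s³  ✗
  angular frequency (ω = 2πf): 1/s  ✓ matches
  pressure (P = F/A): kg/(m·s²)  ✗

Only angular frequency has units 1/s.

Answer: angular frequency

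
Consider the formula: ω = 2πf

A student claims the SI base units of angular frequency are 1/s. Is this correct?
Units of each symbol in ω = 2πf:
  f (frequency): 1/s
  The factor 2π is dimensionless.

Multiplying the contributions: [1/s]
Adding exponents of each base unit: s: -1
SI base units of angular frequency: 1/s

The claimed units 1/s match the derived units, so the claim is correct.

Answer: Yes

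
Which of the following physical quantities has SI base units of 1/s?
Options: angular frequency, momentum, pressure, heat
Checking the SI base units of each option:
  angular frequency (ω = 2πf): 1/s  ✓ matches
  momentum (p = mv): kg·m/s  ✗
  pressure (P = F/A): kg/(m·s²)  ✗
  heat (Q = mcΔT): kg·m²/s²  ✗

Only angular frequency has units 1/s.

Answer: angular frequency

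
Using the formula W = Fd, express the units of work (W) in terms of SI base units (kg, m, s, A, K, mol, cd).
Units of each symbol in W = Fd:
  F (force): kg·m/s²
  d (displacement): m

Multiplying the contributions: [kg·m/s²] · [m]
Adding exponents of each base unit: kg: 1, m: 2, s: -2
SI base units of work: kg·m²/s²

Answer: kg·m²/s²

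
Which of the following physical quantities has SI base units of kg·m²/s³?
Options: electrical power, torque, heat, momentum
Checking the SI base units of each option:
  electrical power (P = IV): kg·m²/s³  ✓ matches
  torque (τ = Fr): kg·m²/s²  ✗
  heat (Q = mcΔT): kg·m²/s²  ✗
  momentum (p = mv): kg·m/s  ✗

Only electrical power has units kg·m²/s³.

Answer: electrical power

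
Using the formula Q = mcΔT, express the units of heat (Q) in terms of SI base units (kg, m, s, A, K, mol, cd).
Units of each symbol in Q = mcΔT:
  m (mass): kg
  c (specific heat capacity, in J/(kg·K)): m²/(s²·K)
  ΔT (temperature change): K

Multiplying the contributions: [kg] · [m²/(s²·K)] · [K]
Adding exponents of each base unit: kg: 1, m: 2, s: -2
SI base units of heat: kg·m²/s²

Answer: kg·m²/s²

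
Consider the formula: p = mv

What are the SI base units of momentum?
Units of each symbol in p = mv:
  m (mass): kg
  v (velocity): m/s

Multiplying the contributions: [kg] · [m/s]
Adding exponents of each base unit: kg: 1, m: 1, s: -1
SI base units of momentum: kg·m/s

Answer: kg·m/s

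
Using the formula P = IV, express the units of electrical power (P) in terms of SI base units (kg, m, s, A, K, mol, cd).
Units of each symbol in P = IV:
  I (current): A
  V (voltage, in volts): kg·m²/(s³·A)

Multiplying the contributions: [A] · [kg·m²/(s³·A)]
Adding exponents of each base unit: kg: 1, m: 2, s: -3
SI base units of electrical power: kg·m²/s³

Answer: kg·m²/s³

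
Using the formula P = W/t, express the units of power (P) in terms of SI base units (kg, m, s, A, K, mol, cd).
Units of each symbol in P = W/t:
  W (work): kg·m²/s²
  t (time): s  → in the denominator, contributes 1/s

Multiplying the contributions: [kg·m²/s²] · [1/s]
Adding exponents of each base unit: kg: 1, m: 2, s: -3
SI base units of power: kg·m²/s³

Answer: kg·m²/s³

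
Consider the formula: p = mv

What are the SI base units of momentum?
Units of each symbol in p = mv:
  m (mass): kg
  v (velocity): m/s

Multiplying the contributions: [kg] · [m/s]
Adding exponents of each base unit: kg: 1, m: 1, s: -1
SI base units of momentum: kg·m/s

Answer: kg·m/s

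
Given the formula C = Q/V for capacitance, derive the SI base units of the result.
Units of each symbol in C = Q/V:
  Q (charge, in coulombs): s·A
  V (voltage, in volts): kg·m²/(s³·A)  → in the denominator, contributes s³·A/(kg·m²)

Multiplying the contributions: [s·A] · [s³·A/(kg·m²)]
Adding exponents of each base unit: kg: -1, m: -2, s: 4, A: 2
SI base units of capacitance: s⁴·A²/(kg·m²)

Answer: s⁴·A²/(kg·m²)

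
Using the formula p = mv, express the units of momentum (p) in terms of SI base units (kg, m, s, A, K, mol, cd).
Units of each symbol in p = mv:
  m (mass): kg
  v (velocity): m/s

Multiplying the contributions: [kg] · [m/s]
Adding exponents of each base unit: kg: 1, m: 1, s: -1
SI base units of momentum: kg·m/s

Answer: kg·m/s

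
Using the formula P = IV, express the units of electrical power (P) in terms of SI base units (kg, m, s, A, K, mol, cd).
Units of each symbol in P = IV:
  I (current): A
  V (voltage, in volts): kg·m²/(s³·A)

Multiplying the contributions: [A] · [kg·m²/(s³·A)]
Adding exponents of each base unit: kg: 1, m: 2, s: -3
SI base units of electrical power: kg·m²/s³

Answer: kg·m²/s³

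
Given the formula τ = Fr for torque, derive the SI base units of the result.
Units of each symbol in τ = Fr:
  F (force): kg·m/s²
  r (lever arm): m

Multiplying the contributions: [kg·m/s²] · [m]
Adding exponents of each base unit: kg: 1, m: 2, s: -2
SI base units of torque: kg·m²/s²

Answer: kg·m²/s²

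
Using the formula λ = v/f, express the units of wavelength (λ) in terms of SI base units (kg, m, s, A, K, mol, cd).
Units of each symbol in λ = v/f:
  v (wave speed): m/s
  f (frequency): 1/s  → in the denominator, contributes s

Multiplying the contributions: [m/s] · [s]
Adding exponents of each base unit: m: 1
SI base units of wavelength: m

Answer: m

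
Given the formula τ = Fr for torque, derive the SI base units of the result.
Units of each symbol in τ = Fr:
  F (force): kg·m/s²
  r (lever arm): m

Multiplying the contributions: [kg·m/s²] · [m]
Adding exponents of each base unit: kg: 1, m: 2, s: -2
SI base units of torque: kg·m²/s²

Answer: kg·m²/s²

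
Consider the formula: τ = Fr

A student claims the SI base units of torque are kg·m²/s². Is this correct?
Units of each symbol in τ = Fr:
  F (force): kg·m/s²
  r (lever arm): m

Multiplying the contributions: [kg·m/s²] · [m]
Adding exponents of each base unit: kg: 1, m: 2, s: -2
SI base units of torque: kg·m²/s²

The claimed units kg·m²/s² match the derived units, so the claim is correct.

Answer: Yes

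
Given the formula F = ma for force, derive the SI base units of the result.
Units of each symbol in F = ma:
  m (mass): kg
  a (acceleration): m/s²

Multiplying the contributions: [kg] · [m/s²]
Adding exponents of each base unit: kg: 1, m: 1, s: -2
SI base units of force: kg·m/s²

Answer: kg·m/s²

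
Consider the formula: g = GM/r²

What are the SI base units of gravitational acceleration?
Units of each symbol in g = GM/r²:
  G (gravitational constant): m³/(kg·s²)
  M (mass): kg
  r (distance): m  → to the power 2 in the denominator, contributes 1/m²

Multiplying the contributions: [m³/(kg·s²)] · [kg] · [1/m²]
Adding exponents of each base unit: m: 1, s: -2
SI base units of gravitational acceleration: m/s²

Answer: m/s²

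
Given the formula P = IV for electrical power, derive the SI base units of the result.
Units of each symbol in P = IV:
  I (current): A
  V (voltage, in volts): kg·m²/(s³·A)

Multiplying the contributions: [A] · [kg·m²/(s³·A)]
Adding exponents of each base unit: kg: 1, m: 2, s: -3
SI base units of electrical power: kg·m²/s³

Answer: kg·m²/s³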